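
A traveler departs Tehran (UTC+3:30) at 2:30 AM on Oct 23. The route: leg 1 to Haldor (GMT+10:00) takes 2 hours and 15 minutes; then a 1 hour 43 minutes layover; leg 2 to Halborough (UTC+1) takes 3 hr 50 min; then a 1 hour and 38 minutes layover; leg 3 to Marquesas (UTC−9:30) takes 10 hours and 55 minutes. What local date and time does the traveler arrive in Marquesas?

9:51 AM on October 23

Convert departure to UTC: 2:30 AM − 3:30 = 11:00 PM UTC on Oct 22.
Add 2 hours 15 minutes leg 1 → 1:15 AM UTC (Oct 23).
Add 1 hour 43 minutes layover in Haldor → 2:58 AM UTC.
Add 3 hours and 50 minutes leg 2 → 6:48 AM UTC.
Add 1 hour 38 minutes layover in Halborough → 8:26 AM UTC.
Add 10 hours and 55 minutes leg 3 → 7:21 PM UTC.
Marquesas is UTC−9:30, so local arrival = 7:21 PM − 9:30 = 9:51 AM on Oct 23.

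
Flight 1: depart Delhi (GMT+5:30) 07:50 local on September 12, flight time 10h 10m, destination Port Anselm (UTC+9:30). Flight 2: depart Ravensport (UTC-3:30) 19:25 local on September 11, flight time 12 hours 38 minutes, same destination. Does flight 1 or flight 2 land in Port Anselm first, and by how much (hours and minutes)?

Flight 1 in UTC: 07:50 − 5:30 = 02:20 on Sep 12.
+10 hours 10 minutes → arrive 12:30 UTC on Sep 12.
Flight 2 in UTC: 19:25 + 3:30 = 22:55 on Sep 11.
+12 hours 38 minutes → arrive 11:33 UTC on Sep 12.
Flight 2 lands earlier by 57 minutes.

the second, by 57 minutes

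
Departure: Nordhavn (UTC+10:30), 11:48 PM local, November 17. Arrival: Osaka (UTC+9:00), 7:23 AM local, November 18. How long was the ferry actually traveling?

Osaka is 1:30 behind Nordhavn.
Clock-face elapsed time (ignoring zones) is 7 hours 35 minutes.
Actual elapsed = 7 hours 35 minutes + 1:30 = 9 hours 5 minutes.

9 hours 5 minutes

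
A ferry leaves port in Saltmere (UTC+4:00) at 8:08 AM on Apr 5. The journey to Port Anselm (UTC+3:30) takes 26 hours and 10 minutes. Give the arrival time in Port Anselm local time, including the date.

9:48 AM on April 6

Convert departure to UTC: 8:08 AM − 4:00 = 4:08 AM UTC on Apr 5.
Add 26 hours and 10 minutes travel time → 6:18 AM UTC (Apr 6).
Port Anselm is UTC+3:30, so local arrival = 6:18 AM + 3:30 = 9:48 AM on Apr 6.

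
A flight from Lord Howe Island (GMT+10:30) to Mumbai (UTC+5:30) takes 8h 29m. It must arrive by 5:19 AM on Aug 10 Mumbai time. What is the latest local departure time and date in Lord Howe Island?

1:50 AM on Aug 10

Target arrival in UTC: 5:19 AM − 5:30 = 11:49 PM on Aug 9.
Subtract 8 hours 29 minutes → departure 3:20 PM UTC on Aug 9.
Lord Howe Island is UTC+10:30: 3:20 PM + 10:30 = 1:50 AM on Aug 10.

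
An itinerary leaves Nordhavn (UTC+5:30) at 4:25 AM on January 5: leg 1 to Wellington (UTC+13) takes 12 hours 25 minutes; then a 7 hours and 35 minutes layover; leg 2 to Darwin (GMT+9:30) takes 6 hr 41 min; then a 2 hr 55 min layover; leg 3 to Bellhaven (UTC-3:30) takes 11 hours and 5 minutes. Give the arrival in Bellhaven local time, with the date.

12:06 PM on Jan 6

Convert departure to UTC: 4:25 AM − 5:30 = 10:55 PM UTC on Jan 4.
Add 12 hours and 25 minutes leg 1 → 11:20 AM UTC (Jan 5).
Add 7 hours 35 minutes layover in Wellington → 6:55 PM UTC.
Add 6 hours 41 minutes leg 2 → 1:36 AM UTC (Jan 6).
Add 2 hours and 55 minutes layover in Darwin → 4:31 AM UTC.
Add 11 hours 5 minutes leg 3 → 3:36 PM UTC.
Bellhaven is UTC−3:30, so local arrival = 3:36 PM − 3:30 = 12:06 PM on Jan 6.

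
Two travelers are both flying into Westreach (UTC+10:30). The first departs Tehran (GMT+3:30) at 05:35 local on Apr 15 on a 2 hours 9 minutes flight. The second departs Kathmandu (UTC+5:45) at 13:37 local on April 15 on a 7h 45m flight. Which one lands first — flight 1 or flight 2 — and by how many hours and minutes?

Flight 1 in UTC: 05:35 − 3:30 = 02:05 on Apr 15.
+2 hours and 9 minutes → arrive 04:14 UTC on Apr 15.
Flight 2 in UTC: 13:37 − 5:45 = 07:52 on Apr 15.
+7 hours 45 minutes → arrive 15:37 UTC on Apr 15.
Flight 1 lands earlier by 11 hours 23 minutes.

the first, by 11 hours 23 minutes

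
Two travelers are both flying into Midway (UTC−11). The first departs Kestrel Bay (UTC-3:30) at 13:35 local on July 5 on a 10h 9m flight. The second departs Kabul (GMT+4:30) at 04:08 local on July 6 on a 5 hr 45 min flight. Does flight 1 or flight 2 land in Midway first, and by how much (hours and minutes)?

the first, by 2 hours 9 minutes

Flight 1 in UTC: 13:35 + 3:30 = 17:05 on Jul 5.
+10 hours 9 minutes → arrive 03:14 UTC on Jul 6.
Flight 2 in UTC: 04:08 − 4:30 = 23:38 on Jul 5.
+5 hours and 45 minutes → arrive 05:23 UTC on Jul 6.
Flight 1 lands earlier by 2 hours 9 minutes.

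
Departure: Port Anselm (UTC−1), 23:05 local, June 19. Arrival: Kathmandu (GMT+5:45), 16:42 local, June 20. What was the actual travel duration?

10 hours 52 minutes

Departure in UTC: 23:05 + 1:00 = 00:05 on Jun 20.
Arrival in UTC: 16:42 − 5:45 = 10:57 on Jun 20.
Elapsed = 10:57 − 00:05 = 10 hours 52 minutes.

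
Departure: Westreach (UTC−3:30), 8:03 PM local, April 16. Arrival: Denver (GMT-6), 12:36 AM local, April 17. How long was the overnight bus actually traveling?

Denver is 2:30 behind Westreach.
Clock-face elapsed time (ignoring zones) is 4 hours 33 minutes.
Actual elapsed = 4 hours 33 minutes + 2:30 = 7 hours 3 minutes.

7 hours 3 minutes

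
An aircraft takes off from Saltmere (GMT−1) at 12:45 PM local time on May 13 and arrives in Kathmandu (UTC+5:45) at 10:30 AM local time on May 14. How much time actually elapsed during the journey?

Departure in UTC: 12:45 PM + 1:00 = 1:45 PM on May 13.
Arrival in UTC: 10:30 AM − 5:45 = 4:45 AM on May 14.
Elapsed = 4:45 AM − 1:45 PM (+1 day) = 15 hours.

15 hours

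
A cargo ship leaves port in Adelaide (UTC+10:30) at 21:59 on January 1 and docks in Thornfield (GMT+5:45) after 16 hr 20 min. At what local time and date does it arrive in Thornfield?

09:34 on Jan 2

Convert departure to UTC: 21:59 − 10:30 = 11:29 UTC on Jan 1.
Add 16 hours 20 minutes travel time → 03:49 UTC (Jan 2).
Thornfield is UTC+5:45, so local arrival = 03:49 + 5:45 = 09:34 on Jan 2.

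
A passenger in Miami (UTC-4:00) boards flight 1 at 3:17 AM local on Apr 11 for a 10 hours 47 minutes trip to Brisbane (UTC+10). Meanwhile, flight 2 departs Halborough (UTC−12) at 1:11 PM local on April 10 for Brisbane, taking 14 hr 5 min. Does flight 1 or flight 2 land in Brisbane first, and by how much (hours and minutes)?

the second, by 2 hours 48 minutes

Flight 1 in UTC: 3:17 AM + 4:00 = 7:17 AM on Apr 11.
+10 hours 47 minutes → arrive 6:04 PM UTC on Apr 11.
Flight 2 in UTC: 1:11 PM + 12:00 = 1:11 AM on Apr 11.
+14 hours and 5 minutes → arrive 3:16 PM UTC on Apr 11.
Flight 2 lands earlier by 2 hours 48 minutes.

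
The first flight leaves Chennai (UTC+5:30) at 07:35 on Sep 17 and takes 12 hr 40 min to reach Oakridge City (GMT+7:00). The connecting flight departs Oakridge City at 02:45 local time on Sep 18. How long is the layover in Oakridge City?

5 hours

Convert departure to UTC: 07:35 − 5:30 = 02:05 UTC on Sep 17.
Add 12 hours and 40 minutes flight time → 14:45 UTC.
Oakridge City is UTC+7:00, so local arrival = 14:45 + 7:00 = 21:45 on Sep 17.
Layover = 02:45 − 21:45 (+1 day) = 5 hours.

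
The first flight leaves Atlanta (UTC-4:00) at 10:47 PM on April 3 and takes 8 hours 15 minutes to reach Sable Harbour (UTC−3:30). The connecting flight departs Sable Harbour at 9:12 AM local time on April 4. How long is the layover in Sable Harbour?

1 hour 40 minutes

Convert departure to UTC: 10:47 PM + 4:00 = 2:47 AM UTC on Apr 4.
Add 8 hours and 15 minutes flight time → 11:02 AM UTC.
Sable Harbour is UTC−3:30, so local arrival = 11:02 AM − 3:30 = 7:32 AM on Apr 4.
Layover = 9:12 AM − 7:32 AM = 1 hour 40 minutes.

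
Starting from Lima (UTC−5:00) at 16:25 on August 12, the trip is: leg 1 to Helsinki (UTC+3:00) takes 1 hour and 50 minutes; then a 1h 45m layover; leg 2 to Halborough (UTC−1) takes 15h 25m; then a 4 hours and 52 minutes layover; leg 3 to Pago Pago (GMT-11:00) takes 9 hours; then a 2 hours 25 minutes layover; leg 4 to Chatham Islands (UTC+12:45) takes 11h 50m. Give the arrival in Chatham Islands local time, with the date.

09:17 on August 15

Convert departure to UTC: 16:25 + 5:00 = 21:25 UTC on Aug 12.
Add 1 hour 50 minutes leg 1 → 23:15 UTC.
Add 1 hour 45 minutes layover in Helsinki → 01:00 UTC (Aug 13).
Add 15 hours and 25 minutes leg 2 → 16:25 UTC.
Add 4 hours and 52 minutes layover in Halborough → 21:17 UTC.
Add 9 hours leg 3 → 06:17 UTC (Aug 14).
Add 2 hours 25 minutes layover in Pago Pago → 08:42 UTC.
Add 11 hours 50 minutes leg 4 → 20:32 UTC.
Chatham Islands is UTC+12:45, so local arrival = 20:32 + 12:45 = 09:17 on Aug 15.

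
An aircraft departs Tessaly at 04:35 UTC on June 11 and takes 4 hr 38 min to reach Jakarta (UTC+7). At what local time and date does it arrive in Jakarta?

16:13 on June 11

Departure is given in UTC: 04:35 on Jun 11.
Add 4 hours and 38 minutes → 09:13 UTC.
Jakarta is UTC+7:00: 09:13 + 7:00 = 16:13 on Jun 11.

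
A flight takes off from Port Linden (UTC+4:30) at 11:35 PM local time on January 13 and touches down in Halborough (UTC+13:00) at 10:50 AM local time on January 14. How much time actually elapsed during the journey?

2 hours 45 minutes

Departure in UTC: 11:35 PM − 4:30 = 7:05 PM on Jan 13.
Arrival in UTC: 10:50 AM − 13:00 = 9:50 PM on Jan 13.
Elapsed = 9:50 PM − 7:05 PM = 2 hours 45 minutes.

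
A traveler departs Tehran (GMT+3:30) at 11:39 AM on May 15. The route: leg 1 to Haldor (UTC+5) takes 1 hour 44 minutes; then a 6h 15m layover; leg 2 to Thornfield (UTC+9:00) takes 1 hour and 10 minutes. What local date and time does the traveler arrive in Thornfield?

Convert departure to UTC: 11:39 AM − 3:30 = 8:09 AM UTC on May 15.
Add 1 hour 44 minutes leg 1 → 9:53 AM UTC.
Add 6 hours and 15 minutes layover in Haldor → 4:08 PM UTC.
Add 1 hour 10 minutes leg 2 → 5:18 PM UTC.
Thornfield is UTC+9:00, so local arrival = 5:18 PM + 9:00 = 2:18 AM on May 16.

2:18 AM on May 16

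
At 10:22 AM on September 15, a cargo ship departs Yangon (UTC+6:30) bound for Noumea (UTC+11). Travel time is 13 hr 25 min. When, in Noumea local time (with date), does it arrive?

Convert departure to UTC: 10:22 AM − 6:30 = 3:52 AM UTC on Sep 15.
Add 13 hours and 25 minutes travel time → 5:17 PM UTC.
Noumea is UTC+11:00, so local arrival = 5:17 PM + 11:00 = 4:17 AM on Sep 16.

4:17 AM on Sep 16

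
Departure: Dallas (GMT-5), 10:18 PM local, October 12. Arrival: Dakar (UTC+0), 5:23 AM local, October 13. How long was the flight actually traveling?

2 hours 5 minutes

Departure in UTC: 10:18 PM + 5:00 = 3:18 AM on Oct 13.
Arrival is already UTC: 5:23 AM on Oct 13.
Elapsed = 5:23 AM − 3:18 AM = 2 hours 5 minutes.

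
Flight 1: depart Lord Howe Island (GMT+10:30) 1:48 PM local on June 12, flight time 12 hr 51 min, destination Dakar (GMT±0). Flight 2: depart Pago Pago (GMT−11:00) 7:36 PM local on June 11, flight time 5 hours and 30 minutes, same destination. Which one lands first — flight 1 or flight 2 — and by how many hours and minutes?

Flight 1 in UTC: 1:48 PM − 10:30 = 3:18 AM on Jun 12.
+12 hours 51 minutes → arrive 4:09 PM UTC on Jun 12.
Flight 2 in UTC: 7:36 PM + 11:00 = 6:36 AM on Jun 12.
+5 hours and 30 minutes → arrive 12:06 PM UTC on Jun 12.
Flight 2 lands earlier by 4 hours 3 minutes.

the second, by 4 hours 3 minutes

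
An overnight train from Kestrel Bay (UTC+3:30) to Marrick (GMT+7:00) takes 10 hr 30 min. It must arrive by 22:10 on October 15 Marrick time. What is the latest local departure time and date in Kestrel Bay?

08:10 on Oct 15

Target arrival in UTC: 22:10 − 7:00 = 15:10 on Oct 15.
Subtract 10 hours 30 minutes → departure 04:40 UTC on Oct 15.
Kestrel Bay is UTC+3:30: 04:40 + 3:30 = 08:10 on Oct 15.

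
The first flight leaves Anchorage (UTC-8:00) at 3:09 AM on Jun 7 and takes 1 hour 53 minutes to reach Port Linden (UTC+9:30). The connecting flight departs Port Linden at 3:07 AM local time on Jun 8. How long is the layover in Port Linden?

Convert departure to UTC: 3:09 AM + 8:00 = 11:09 AM UTC on Jun 7.
Add 1 hour 53 minutes flight time → 1:02 PM UTC.
Port Linden is UTC+9:30, so local arrival = 1:02 PM + 9:30 = 10:32 PM on Jun 7.
Layover = 3:07 AM − 10:32 PM (+1 day) = 4 hours 35 minutes.

4 hours 35 minutes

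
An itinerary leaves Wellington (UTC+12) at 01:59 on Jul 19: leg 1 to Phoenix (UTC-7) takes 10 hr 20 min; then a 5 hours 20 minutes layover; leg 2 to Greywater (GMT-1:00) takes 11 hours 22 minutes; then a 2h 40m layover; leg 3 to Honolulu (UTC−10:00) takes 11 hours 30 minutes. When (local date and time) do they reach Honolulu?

Convert departure to UTC: 01:59 − 12:00 = 13:59 UTC on Jul 18.
Add 10 hours and 20 minutes leg 1 → 00:19 UTC (Jul 19).
Add 5 hours 20 minutes layover in Phoenix → 05:39 UTC.
Add 11 hours 22 minutes leg 2 → 17:01 UTC.
Add 2 hours 40 minutes layover in Greywater → 19:41 UTC.
Add 11 hours 30 minutes leg 3 → 07:11 UTC (Jul 20).
Honolulu is UTC−10:00, so local arrival = 07:11 − 10:00 = 21:11 on Jul 19.

21:11 on July 19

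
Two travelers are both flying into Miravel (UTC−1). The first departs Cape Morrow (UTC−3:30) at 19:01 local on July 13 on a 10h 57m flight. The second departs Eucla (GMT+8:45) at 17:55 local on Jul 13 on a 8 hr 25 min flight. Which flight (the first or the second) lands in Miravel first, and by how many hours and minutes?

Flight 1 in UTC: 19:01 + 3:30 = 22:31 on Jul 13.
+10 hours 57 minutes → arrive 09:28 UTC on Jul 14.
Flight 2 in UTC: 17:55 − 8:45 = 09:10 on Jul 13.
+8 hours and 25 minutes → arrive 17:35 UTC on Jul 13.
Flight 2 lands earlier by 15 hours 53 minutes.

the second, by 15 hours 53 minutes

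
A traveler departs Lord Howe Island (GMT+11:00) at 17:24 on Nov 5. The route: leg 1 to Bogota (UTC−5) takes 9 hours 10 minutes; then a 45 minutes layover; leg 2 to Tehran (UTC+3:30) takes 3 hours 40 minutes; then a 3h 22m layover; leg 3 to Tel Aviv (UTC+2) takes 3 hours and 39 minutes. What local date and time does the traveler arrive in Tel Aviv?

05:00 on November 6

Convert departure to UTC: 17:24 − 11:00 = 06:24 UTC on Nov 5.
Add 9 hours 10 minutes leg 1 → 15:34 UTC.
Add 45 minutes layover in Bogota → 16:19 UTC.
Add 3 hours and 40 minutes leg 2 → 19:59 UTC.
Add 3 hours 22 minutes layover in Tehran → 23:21 UTC.
Add 3 hours 39 minutes leg 3 → 03:00 UTC (Nov 6).
Tel Aviv is UTC+2:00, so local arrival = 03:00 + 2:00 = 05:00 on Nov 6.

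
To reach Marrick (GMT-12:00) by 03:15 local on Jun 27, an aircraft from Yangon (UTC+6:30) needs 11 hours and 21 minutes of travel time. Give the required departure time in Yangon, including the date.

Target arrival in UTC: 03:15 + 12:00 = 15:15 on Jun 27.
Subtract 11 hours and 21 minutes → departure 03:54 UTC on Jun 27.
Yangon is UTC+6:30: 03:54 + 6:30 = 10:24 on Jun 27.

10:24 on June 27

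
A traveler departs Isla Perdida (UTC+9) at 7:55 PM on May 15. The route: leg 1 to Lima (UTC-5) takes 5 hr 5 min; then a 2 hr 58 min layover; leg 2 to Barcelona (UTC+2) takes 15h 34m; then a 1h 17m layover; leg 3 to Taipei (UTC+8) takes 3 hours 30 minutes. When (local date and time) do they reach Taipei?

Convert departure to UTC: 7:55 PM − 9:00 = 10:55 AM UTC on May 15.
Add 5 hours and 5 minutes leg 1 → 4:00 PM UTC.
Add 2 hours 58 minutes layover in Lima → 6:58 PM UTC.
Add 15 hours and 34 minutes leg 2 → 10:32 AM UTC (May 16).
Add 1 hour and 17 minutes layover in Barcelona → 11:49 AM UTC.
Add 3 hours and 30 minutes leg 3 → 3:19 PM UTC.
Taipei is UTC+8:00, so local arrival = 3:19 PM + 8:00 = 11:19 PM on May 16.

11:19 PM on May 16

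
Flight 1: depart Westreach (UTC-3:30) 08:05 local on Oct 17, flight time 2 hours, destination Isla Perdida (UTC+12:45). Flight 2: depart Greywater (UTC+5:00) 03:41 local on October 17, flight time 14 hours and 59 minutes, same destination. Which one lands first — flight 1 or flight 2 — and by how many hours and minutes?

Flight 1 in UTC: 08:05 + 3:30 = 11:35 on Oct 17.
+2 hours → arrive 13:35 UTC on Oct 17.
Flight 2 in UTC: 03:41 − 5:00 = 22:41 on Oct 16.
+14 hours and 59 minutes → arrive 13:40 UTC on Oct 17.
Flight 1 lands earlier by 5 minutes.

the first, by 5 minutes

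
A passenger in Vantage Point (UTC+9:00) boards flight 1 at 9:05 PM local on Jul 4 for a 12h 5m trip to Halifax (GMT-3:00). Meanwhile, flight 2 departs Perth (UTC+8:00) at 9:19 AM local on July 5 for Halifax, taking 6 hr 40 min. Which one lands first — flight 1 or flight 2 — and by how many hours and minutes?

the first, by 7 hours 49 minutes

Flight 1 in UTC: 9:05 PM − 9:00 = 12:05 PM on Jul 4.
+12 hours and 5 minutes → arrive 12:10 AM UTC on Jul 5.
Flight 2 in UTC: 9:19 AM − 8:00 = 1:19 AM on Jul 5.
+6 hours 40 minutes → arrive 7:59 AM UTC on Jul 5.
Flight 1 lands earlier by 7 hours 49 minutes.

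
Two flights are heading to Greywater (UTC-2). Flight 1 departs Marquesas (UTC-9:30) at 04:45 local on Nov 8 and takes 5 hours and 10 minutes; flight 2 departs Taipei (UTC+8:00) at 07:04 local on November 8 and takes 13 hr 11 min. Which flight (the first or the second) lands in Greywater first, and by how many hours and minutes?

the second, by 7 hours 10 minutes

Flight 1 in UTC: 04:45 + 9:30 = 14:15 on Nov 8.
+5 hours and 10 minutes → arrive 19:25 UTC on Nov 8.
Flight 2 in UTC: 07:04 − 8:00 = 23:04 on Nov 7.
+13 hours and 11 minutes → arrive 12:15 UTC on Nov 8.
Flight 2 lands earlier by 7 hours 10 minutes.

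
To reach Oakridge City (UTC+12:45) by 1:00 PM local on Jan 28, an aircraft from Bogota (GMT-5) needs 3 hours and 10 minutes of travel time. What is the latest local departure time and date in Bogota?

4:05 PM on January 27

Target arrival in UTC: 1:00 PM − 12:45 = 12:15 AM on Jan 28.
Subtract 3 hours 10 minutes → departure 9:05 PM UTC on Jan 27.
Bogota is UTC−5:00: 9:05 PM − 5:00 = 4:05 PM on Jan 27.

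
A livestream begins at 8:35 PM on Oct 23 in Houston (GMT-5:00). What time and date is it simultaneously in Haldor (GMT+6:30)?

In UTC: 8:35 PM + 5:00 = 1:35 AM on Oct 24.
Haldor is UTC+6:30: 1:35 AM + 6:30 = 8:05 AM on Oct 24.

8:05 AM on Oct 24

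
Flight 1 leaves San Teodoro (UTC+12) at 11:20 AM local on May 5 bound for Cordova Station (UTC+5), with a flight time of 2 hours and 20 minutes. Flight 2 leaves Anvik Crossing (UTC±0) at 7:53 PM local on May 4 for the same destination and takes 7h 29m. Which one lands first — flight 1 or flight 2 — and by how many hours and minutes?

Flight 1 in UTC: 11:20 AM − 12:00 = 11:20 PM on May 4.
+2 hours 20 minutes → arrive 1:40 AM UTC on May 5.
Flight 2 departs at 7:53 PM UTC (May 4).
+7 hours 29 minutes → arrive 3:22 AM UTC on May 5.
Flight 1 lands earlier by 1 hour 42 minutes.

the first, by 1 hour 42 minutes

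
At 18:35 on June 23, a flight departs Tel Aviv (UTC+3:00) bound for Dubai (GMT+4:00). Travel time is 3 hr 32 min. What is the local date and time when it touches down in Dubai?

Convert departure to UTC: 18:35 − 3:00 = 15:35 UTC on Jun 23.
Add 3 hours and 32 minutes travel time → 19:07 UTC.
Dubai is UTC+4:00, so local arrival = 19:07 + 4:00 = 23:07 on Jun 23.

23:07 on June 23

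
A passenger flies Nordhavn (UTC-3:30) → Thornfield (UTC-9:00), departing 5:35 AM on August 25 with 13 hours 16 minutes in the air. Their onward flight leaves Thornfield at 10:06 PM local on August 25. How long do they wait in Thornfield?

8 hours 45 minutes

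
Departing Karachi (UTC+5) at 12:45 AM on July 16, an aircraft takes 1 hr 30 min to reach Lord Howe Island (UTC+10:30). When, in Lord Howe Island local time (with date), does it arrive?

Lord Howe Island is 5:30 ahead of Karachi.
After 1 hour 30 minutes it is 2:15 AM in Karachi.
Shift by the zone difference: 2:15 AM + 5:30 = 7:45 AM on Jul 16 in Lord Howe Island.

7:45 AM on Jul 16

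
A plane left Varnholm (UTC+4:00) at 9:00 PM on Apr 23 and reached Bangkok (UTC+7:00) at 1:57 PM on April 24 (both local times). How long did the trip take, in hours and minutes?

13 hours 57 minutes

Bangkok is 3:00 ahead of Varnholm.
Clock-face elapsed time (ignoring zones) is 16 hours 57 minutes.
Actual elapsed = 16 hours 57 minutes − 3:00 = 13 hours 57 minutes.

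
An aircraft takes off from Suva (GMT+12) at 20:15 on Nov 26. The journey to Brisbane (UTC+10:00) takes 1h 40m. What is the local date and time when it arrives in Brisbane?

19:55 on November 26

Brisbane is 2:00 behind Suva.
After 1 hour and 40 minutes it is 21:55 in Suva.
Shift by the zone difference: 21:55 − 2:00 = 19:55 on Nov 26 in Brisbane.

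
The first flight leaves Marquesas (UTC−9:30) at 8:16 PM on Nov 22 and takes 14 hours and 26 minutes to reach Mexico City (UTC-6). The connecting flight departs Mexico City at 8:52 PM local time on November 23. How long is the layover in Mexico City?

Convert departure to UTC: 8:16 PM + 9:30 = 5:46 AM UTC on Nov 23.
Add 14 hours and 26 minutes flight time → 8:12 PM UTC.
Mexico City is UTC−6:00, so local arrival = 8:12 PM − 6:00 = 2:12 PM on Nov 23.
Layover = 8:52 PM − 2:12 PM = 6 hours 40 minutes.

6 hours 40 minutes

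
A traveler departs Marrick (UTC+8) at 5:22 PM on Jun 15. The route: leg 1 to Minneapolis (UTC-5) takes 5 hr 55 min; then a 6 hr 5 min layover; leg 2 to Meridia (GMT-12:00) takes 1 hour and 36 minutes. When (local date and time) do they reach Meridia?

10:58 AM on June 15

Convert departure to UTC: 5:22 PM − 8:00 = 9:22 AM UTC on Jun 15.
Add 5 hours 55 minutes leg 1 → 3:17 PM UTC.
Add 6 hours and 5 minutes layover in Minneapolis → 9:22 PM UTC.
Add 1 hour 36 minutes leg 2 → 10:58 PM UTC.
Meridia is UTC−12:00, so local arrival = 10:58 PM − 12:00 = 10:58 AM on Jun 15.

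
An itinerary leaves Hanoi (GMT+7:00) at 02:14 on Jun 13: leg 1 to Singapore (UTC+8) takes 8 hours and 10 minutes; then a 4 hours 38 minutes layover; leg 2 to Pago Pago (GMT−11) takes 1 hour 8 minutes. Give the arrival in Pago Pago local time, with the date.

22:10 on June 12

Convert departure to UTC: 02:14 − 7:00 = 19:14 UTC on Jun 12.
Add 8 hours 10 minutes leg 1 → 03:24 UTC (Jun 13).
Add 4 hours 38 minutes layover in Singapore → 08:02 UTC.
Add 1 hour 8 minutes leg 2 → 09:10 UTC.
Pago Pago is UTC−11:00, so local arrival = 09:10 − 11:00 = 22:10 on Jun 12.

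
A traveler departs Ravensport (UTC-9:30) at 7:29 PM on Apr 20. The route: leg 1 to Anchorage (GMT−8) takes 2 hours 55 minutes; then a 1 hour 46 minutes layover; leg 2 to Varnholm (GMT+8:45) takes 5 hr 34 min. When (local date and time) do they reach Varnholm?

Convert departure to UTC: 7:29 PM + 9:30 = 4:59 AM UTC on Apr 21.
Add 2 hours 55 minutes leg 1 → 7:54 AM UTC.
Add 1 hour 46 minutes layover in Anchorage → 9:40 AM UTC.
Add 5 hours and 34 minutes leg 2 → 3:14 PM UTC.
Varnholm is UTC+8:45, so local arrival = 3:14 PM + 8:45 = 11:59 PM on Apr 21.

11:59 PM on April 21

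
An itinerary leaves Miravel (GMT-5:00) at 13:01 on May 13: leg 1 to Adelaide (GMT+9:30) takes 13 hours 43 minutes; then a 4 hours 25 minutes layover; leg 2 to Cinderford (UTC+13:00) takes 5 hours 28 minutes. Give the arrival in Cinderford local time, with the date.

06:37 on May 15

Convert departure to UTC: 13:01 + 5:00 = 18:01 UTC on May 13.
Add 13 hours and 43 minutes leg 1 → 07:44 UTC (May 14).
Add 4 hours and 25 minutes layover in Adelaide → 12:09 UTC.
Add 5 hours 28 minutes leg 2 → 17:37 UTC.
Cinderford is UTC+13:00, so local arrival = 17:37 + 13:00 = 06:37 on May 15.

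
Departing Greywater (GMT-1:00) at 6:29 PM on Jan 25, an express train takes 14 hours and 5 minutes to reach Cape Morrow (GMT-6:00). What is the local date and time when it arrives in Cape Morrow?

3:34 AM on January 26

Cape Morrow is 5:00 behind Greywater.
After 14 hours 5 minutes it is 8:34 AM (Jan 26) in Greywater.
Shift by the zone difference: 8:34 AM − 5:00 = 3:34 AM on Jan 26 in Cape Morrow.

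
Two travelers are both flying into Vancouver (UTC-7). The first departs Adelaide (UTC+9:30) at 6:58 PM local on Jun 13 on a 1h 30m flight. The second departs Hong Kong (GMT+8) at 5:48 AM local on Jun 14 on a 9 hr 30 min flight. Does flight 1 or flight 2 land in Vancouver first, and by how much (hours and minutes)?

Flight 1 in UTC: 6:58 PM − 9:30 = 9:28 AM on Jun 13.
+1 hour 30 minutes → arrive 10:58 AM UTC on Jun 13.
Flight 2 in UTC: 5:48 AM − 8:00 = 9:48 PM on Jun 13.
+9 hours 30 minutes → arrive 7:18 AM UTC on Jun 14.
Flight 1 lands earlier by 20 hours 20 minutes.

the first, by 20 hours 20 minutes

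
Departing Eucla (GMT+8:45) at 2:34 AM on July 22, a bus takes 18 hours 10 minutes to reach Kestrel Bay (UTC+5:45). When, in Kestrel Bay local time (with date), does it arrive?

5:44 PM on Jul 22

Convert departure to UTC: 2:34 AM − 8:45 = 5:49 PM UTC on Jul 21.
Add 18 hours 10 minutes travel time → 11:59 AM UTC (Jul 22).
Kestrel Bay is UTC+5:45, so local arrival = 11:59 AM + 5:45 = 5:44 PM on Jul 22.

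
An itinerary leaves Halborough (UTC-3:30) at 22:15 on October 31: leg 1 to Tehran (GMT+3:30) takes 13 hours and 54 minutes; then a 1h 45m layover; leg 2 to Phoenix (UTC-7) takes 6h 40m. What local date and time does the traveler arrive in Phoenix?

Convert departure to UTC: 22:15 + 3:30 = 01:45 UTC on Nov 1.
Add 13 hours 54 minutes leg 1 → 15:39 UTC.
Add 1 hour and 45 minutes layover in Tehran → 17:24 UTC.
Add 6 hours and 40 minutes leg 2 → 00:04 UTC (Nov 2).
Phoenix is UTC−7:00, so local arrival = 00:04 − 7:00 = 17:04 on Nov 1.

17:04 on November 1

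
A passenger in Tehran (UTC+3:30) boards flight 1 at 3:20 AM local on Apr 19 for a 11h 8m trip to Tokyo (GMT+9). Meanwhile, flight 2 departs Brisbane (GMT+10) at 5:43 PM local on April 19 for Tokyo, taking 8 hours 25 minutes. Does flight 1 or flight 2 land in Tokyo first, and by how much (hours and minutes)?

Flight 1 in UTC: 3:20 AM − 3:30 = 11:50 PM on Apr 18.
+11 hours 8 minutes → arrive 10:58 AM UTC on Apr 19.
Flight 2 in UTC: 5:43 PM − 10:00 = 7:43 AM on Apr 19.
+8 hours and 25 minutes → arrive 4:08 PM UTC on Apr 19.
Flight 1 lands earlier by 5 hours 10 minutes.

the first, by 5 hours 10 minutes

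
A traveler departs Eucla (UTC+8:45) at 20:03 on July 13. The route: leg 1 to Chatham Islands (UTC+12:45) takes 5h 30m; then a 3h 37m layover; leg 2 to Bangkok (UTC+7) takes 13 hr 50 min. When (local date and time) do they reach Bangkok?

17:15 on July 14

Convert departure to UTC: 20:03 − 8:45 = 11:18 UTC on Jul 13.
Add 5 hours and 30 minutes leg 1 → 16:48 UTC.
Add 3 hours 37 minutes layover in Chatham Islands → 20:25 UTC.
Add 13 hours and 50 minutes leg 2 → 10:15 UTC (Jul 14).
Bangkok is UTC+7:00, so local arrival = 10:15 + 7:00 = 17:15 on Jul 14.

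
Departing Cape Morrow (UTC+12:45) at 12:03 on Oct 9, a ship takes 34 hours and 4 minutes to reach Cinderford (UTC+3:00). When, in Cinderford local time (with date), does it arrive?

12:22 on October 10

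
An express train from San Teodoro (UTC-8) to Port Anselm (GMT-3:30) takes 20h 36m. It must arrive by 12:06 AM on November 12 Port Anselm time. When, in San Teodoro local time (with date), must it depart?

11:00 PM on November 10

Target arrival in UTC: 12:06 AM + 3:30 = 3:36 AM on Nov 12.
Subtract 20 hours and 36 minutes → departure 7:00 AM UTC on Nov 11.
San Teodoro is UTC−8:00: 7:00 AM − 8:00 = 11:00 PM on Nov 10.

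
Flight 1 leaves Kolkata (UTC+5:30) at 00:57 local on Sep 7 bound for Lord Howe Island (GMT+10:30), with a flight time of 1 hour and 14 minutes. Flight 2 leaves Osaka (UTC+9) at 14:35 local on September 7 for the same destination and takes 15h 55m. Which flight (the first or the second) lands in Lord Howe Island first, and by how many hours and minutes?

the first, by 24 hours 49 minutes

Flight 1 in UTC: 00:57 − 5:30 = 19:27 on Sep 6.
+1 hour and 14 minutes → arrive 20:41 UTC on Sep 6.
Flight 2 in UTC: 14:35 − 9:00 = 05:35 on Sep 7.
+15 hours and 55 minutes → arrive 21:30 UTC on Sep 7.
Flight 1 lands earlier by 24 hours 49 minutes.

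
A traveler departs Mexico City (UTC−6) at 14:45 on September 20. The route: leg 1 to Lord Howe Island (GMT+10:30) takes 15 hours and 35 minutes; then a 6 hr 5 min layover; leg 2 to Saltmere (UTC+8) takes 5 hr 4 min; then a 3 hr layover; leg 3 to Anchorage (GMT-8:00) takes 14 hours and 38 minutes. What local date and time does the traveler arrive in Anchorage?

09:07 on September 22

Convert departure to UTC: 14:45 + 6:00 = 20:45 UTC on Sep 20.
Add 15 hours 35 minutes leg 1 → 12:20 UTC (Sep 21).
Add 6 hours and 5 minutes layover in Lord Howe Island → 18:25 UTC.
Add 5 hours and 4 minutes leg 2 → 23:29 UTC.
Add 3 hours layover in Saltmere → 02:29 UTC (Sep 22).
Add 14 hours 38 minutes leg 3 → 17:07 UTC.
Anchorage is UTC−8:00, so local arrival = 17:07 − 8:00 = 09:07 on Sep 22.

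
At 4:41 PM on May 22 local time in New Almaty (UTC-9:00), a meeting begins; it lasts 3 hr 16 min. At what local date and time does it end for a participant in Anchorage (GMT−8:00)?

8:57 PM on May 22

Anchorage is 1:00 ahead of New Almaty.
After 3 hours 16 minutes it is 7:57 PM in New Almaty.
Shift by the zone difference: 7:57 PM + 1:00 = 8:57 PM on May 22 in Anchorage.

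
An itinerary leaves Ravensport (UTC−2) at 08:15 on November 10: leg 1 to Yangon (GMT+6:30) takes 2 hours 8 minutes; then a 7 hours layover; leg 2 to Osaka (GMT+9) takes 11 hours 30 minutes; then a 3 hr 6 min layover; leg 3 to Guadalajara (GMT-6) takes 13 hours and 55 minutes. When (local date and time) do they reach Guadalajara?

17:54 on Nov 11

Convert departure to UTC: 08:15 + 2:00 = 10:15 UTC on Nov 10.
Add 2 hours 8 minutes leg 1 → 12:23 UTC.
Add 7 hours layover in Yangon → 19:23 UTC.
Add 11 hours 30 minutes leg 2 → 06:53 UTC (Nov 11).
Add 3 hours 6 minutes layover in Osaka → 09:59 UTC.
Add 13 hours 55 minutes leg 3 → 23:54 UTC.
Guadalajara is UTC−6:00, so local arrival = 23:54 − 6:00 = 17:54 on Nov 11.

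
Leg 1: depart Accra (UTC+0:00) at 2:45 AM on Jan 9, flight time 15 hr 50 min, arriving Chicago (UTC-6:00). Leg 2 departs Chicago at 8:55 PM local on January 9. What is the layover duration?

8 hours 20 minutes

Accra is at UTC+0, so departure is already 2:45 AM UTC on Jan 9.
Add 15 hours 50 minutes flight time → 6:35 PM UTC.
Chicago is UTC−6:00, so local arrival = 6:35 PM − 6:00 = 12:35 PM on Jan 9.
Layover = 8:55 PM − 12:35 PM = 8 hours 20 minutes.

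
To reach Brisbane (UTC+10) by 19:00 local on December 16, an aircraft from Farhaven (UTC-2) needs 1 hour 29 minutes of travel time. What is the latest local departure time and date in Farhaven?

Target arrival in UTC: 19:00 − 10:00 = 09:00 on Dec 16.
Subtract 1 hour 29 minutes → departure 07:31 UTC on Dec 16.
Farhaven is UTC−2:00: 07:31 − 2:00 = 05:31 on Dec 16.

05:31 on December 16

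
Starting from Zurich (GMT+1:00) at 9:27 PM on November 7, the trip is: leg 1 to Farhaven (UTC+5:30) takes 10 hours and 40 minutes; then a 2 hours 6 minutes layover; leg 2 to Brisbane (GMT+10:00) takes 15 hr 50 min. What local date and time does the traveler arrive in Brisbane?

11:03 AM on Nov 9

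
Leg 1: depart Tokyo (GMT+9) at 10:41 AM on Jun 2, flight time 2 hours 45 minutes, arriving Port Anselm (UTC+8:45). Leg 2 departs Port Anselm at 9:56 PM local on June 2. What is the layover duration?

Convert departure to UTC: 10:41 AM − 9:00 = 1:41 AM UTC on Jun 2.
Add 2 hours and 45 minutes flight time → 4:26 AM UTC.
Port Anselm is UTC+8:45, so local arrival = 4:26 AM + 8:45 = 1:11 PM on Jun 2.
Layover = 9:56 PM − 1:11 PM = 8 hours 45 minutes.

8 hours 45 minutes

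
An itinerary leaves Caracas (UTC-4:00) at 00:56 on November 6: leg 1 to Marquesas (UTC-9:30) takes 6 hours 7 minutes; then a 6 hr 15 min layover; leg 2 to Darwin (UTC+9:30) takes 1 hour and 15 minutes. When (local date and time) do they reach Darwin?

04:03 on November 7

Convert departure to UTC: 00:56 + 4:00 = 04:56 UTC on Nov 6.
Add 6 hours 7 minutes leg 1 → 11:03 UTC.
Add 6 hours and 15 minutes layover in Marquesas → 17:18 UTC.
Add 1 hour 15 minutes leg 2 → 18:33 UTC.
Darwin is UTC+9:30, so local arrival = 18:33 + 9:30 = 04:03 on Nov 7.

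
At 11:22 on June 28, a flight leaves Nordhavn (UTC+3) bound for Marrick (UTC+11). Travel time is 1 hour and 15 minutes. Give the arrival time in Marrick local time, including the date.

Convert departure to UTC: 11:22 − 3:00 = 08:22 UTC on Jun 28.
Add 1 hour 15 minutes travel time → 09:37 UTC.
Marrick is UTC+11:00, so local arrival = 09:37 + 11:00 = 20:37 on Jun 28.

20:37 on June 28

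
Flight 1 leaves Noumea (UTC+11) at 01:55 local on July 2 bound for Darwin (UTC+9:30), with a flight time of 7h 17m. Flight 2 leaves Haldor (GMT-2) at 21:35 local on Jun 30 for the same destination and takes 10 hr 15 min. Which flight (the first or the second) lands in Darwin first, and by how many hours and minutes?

Flight 1 in UTC: 01:55 − 11:00 = 14:55 on Jul 1.
+7 hours 17 minutes → arrive 22:12 UTC on Jul 1.
Flight 2 in UTC: 21:35 + 2:00 = 23:35 on Jun 30.
+10 hours and 15 minutes → arrive 09:50 UTC on Jul 1.
Flight 2 lands earlier by 12 hours 22 minutes.

the second, by 12 hours 22 minutes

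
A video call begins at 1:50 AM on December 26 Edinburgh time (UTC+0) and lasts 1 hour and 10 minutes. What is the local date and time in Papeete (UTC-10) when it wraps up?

Edinburgh is at UTC+0, so start is already 1:50 AM UTC on Dec 26.
Add 1 hour and 10 minutes duration → 3:00 AM UTC.
Papeete is UTC−10:00, so local end time = 3:00 AM − 10:00 = 5:00 PM on Dec 25.

5:00 PM on Dec 25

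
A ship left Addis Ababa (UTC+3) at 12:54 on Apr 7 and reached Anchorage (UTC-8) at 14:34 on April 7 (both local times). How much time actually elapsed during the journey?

Departure in UTC: 12:54 − 3:00 = 09:54 on Apr 7.
Arrival in UTC: 14:34 + 8:00 = 22:34 on Apr 7.
Elapsed = 22:34 − 09:54 = 12 hours 40 minutes.

12 hours 40 minutes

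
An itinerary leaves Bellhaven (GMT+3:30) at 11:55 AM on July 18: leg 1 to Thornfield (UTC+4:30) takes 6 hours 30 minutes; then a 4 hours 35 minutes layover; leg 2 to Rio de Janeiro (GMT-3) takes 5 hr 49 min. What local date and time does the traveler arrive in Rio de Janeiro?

10:19 PM on Jul 18

Convert departure to UTC: 11:55 AM − 3:30 = 8:25 AM UTC on Jul 18.
Add 6 hours 30 minutes leg 1 → 2:55 PM UTC.
Add 4 hours and 35 minutes layover in Thornfield → 7:30 PM UTC.
Add 5 hours 49 minutes leg 2 → 1:19 AM UTC (Jul 19).
Rio de Janeiro is UTC−3:00, so local arrival = 1:19 AM − 3:00 = 10:19 PM on Jul 18.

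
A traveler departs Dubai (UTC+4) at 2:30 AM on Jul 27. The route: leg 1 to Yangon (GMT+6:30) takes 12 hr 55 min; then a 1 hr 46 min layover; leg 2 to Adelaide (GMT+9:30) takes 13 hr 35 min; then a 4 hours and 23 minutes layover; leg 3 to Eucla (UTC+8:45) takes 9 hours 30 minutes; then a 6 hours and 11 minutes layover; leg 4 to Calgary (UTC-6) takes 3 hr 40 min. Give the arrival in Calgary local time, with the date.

8:30 PM on July 28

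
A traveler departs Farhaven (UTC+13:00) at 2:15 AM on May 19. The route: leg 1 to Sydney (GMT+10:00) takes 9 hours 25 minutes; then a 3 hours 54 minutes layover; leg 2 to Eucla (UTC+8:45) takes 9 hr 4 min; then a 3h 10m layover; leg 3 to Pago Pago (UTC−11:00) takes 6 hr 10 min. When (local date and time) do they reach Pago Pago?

Convert departure to UTC: 2:15 AM − 13:00 = 1:15 PM UTC on May 18.
Add 9 hours 25 minutes leg 1 → 10:40 PM UTC.
Add 3 hours and 54 minutes layover in Sydney → 2:34 AM UTC (May 19).
Add 9 hours 4 minutes leg 2 → 11:38 AM UTC.
Add 3 hours and 10 minutes layover in Eucla → 2:48 PM UTC.
Add 6 hours 10 minutes leg 3 → 8:58 PM UTC.
Pago Pago is UTC−11:00, so local arrival = 8:58 PM − 11:00 = 9:58 AM on May 19.

9:58 AM on May 19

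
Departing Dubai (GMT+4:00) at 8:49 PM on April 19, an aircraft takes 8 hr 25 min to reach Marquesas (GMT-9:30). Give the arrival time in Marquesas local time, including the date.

Marquesas is 13:30 behind Dubai.
After 8 hours and 25 minutes it is 5:14 AM (Apr 20) in Dubai.
Shift by the zone difference: 5:14 AM − 13:30 = 3:44 PM on Apr 19 in Marquesas.

3:44 PM on Apr 19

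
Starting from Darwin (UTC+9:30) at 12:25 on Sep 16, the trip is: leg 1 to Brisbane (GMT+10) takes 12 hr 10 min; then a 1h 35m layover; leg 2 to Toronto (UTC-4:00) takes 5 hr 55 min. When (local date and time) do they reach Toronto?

Convert departure to UTC: 12:25 − 9:30 = 02:55 UTC on Sep 16.
Add 12 hours 10 minutes leg 1 → 15:05 UTC.
Add 1 hour and 35 minutes layover in Brisbane → 16:40 UTC.
Add 5 hours 55 minutes leg 2 → 22:35 UTC.
Toronto is UTC−4:00, so local arrival = 22:35 − 4:00 = 18:35 on Sep 16.

18:35 on September 16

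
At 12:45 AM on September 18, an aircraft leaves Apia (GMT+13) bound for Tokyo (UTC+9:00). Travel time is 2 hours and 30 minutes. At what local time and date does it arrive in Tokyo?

Tokyo is 4:00 behind Apia.
After 2 hours and 30 minutes it is 3:15 AM in Apia.
Shift by the zone difference: 3:15 AM − 4:00 = 11:15 PM on Sep 17 in Tokyo.

11:15 PM on September 17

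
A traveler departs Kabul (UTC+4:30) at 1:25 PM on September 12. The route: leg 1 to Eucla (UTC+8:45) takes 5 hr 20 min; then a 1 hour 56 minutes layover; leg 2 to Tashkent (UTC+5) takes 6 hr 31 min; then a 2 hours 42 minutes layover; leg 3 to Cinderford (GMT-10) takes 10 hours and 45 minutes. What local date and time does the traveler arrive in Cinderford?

Convert departure to UTC: 1:25 PM − 4:30 = 8:55 AM UTC on Sep 12.
Add 5 hours and 20 minutes leg 1 → 2:15 PM UTC.
Add 1 hour and 56 minutes layover in Eucla → 4:11 PM UTC.
Add 6 hours and 31 minutes leg 2 → 10:42 PM UTC.
Add 2 hours and 42 minutes layover in Tashkent → 1:24 AM UTC (Sep 13).
Add 10 hours 45 minutes leg 3 → 12:09 PM UTC.
Cinderford is UTC−10:00, so local arrival = 12:09 PM − 10:00 = 2:09 AM on Sep 13.

2:09 AM on September 13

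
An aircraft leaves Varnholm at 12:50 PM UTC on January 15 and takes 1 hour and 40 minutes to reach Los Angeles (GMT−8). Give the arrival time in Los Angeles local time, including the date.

Departure is given in UTC: 12:50 PM on Jan 15.
Add 1 hour 40 minutes → 2:30 PM UTC.
Los Angeles is UTC−8:00: 2:30 PM − 8:00 = 6:30 AM on Jan 15.

6:30 AM on January 15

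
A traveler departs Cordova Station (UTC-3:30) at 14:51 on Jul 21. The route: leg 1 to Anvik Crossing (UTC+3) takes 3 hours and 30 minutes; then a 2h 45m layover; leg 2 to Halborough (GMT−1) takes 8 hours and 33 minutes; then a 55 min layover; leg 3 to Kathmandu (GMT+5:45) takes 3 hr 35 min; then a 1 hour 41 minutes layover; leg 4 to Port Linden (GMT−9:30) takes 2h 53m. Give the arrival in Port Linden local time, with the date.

Convert departure to UTC: 14:51 + 3:30 = 18:21 UTC on Jul 21.
Add 3 hours and 30 minutes leg 1 → 21:51 UTC.
Add 2 hours and 45 minutes layover in Anvik Crossing → 00:36 UTC (Jul 22).
Add 8 hours 33 minutes leg 2 → 09:09 UTC.
Add 55 minutes layover in Halborough → 10:04 UTC.
Add 3 hours 35 minutes leg 3 → 13:39 UTC.
Add 1 hour and 41 minutes layover in Kathmandu → 15:20 UTC.
Add 2 hours 53 minutes leg 4 → 18:13 UTC.
Port Linden is UTC−9:30, so local arrival = 18:13 − 9:30 = 08:43 on Jul 22.

08:43 on July 22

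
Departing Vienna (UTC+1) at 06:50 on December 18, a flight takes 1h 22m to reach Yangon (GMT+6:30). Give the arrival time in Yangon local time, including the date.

13:42 on December 18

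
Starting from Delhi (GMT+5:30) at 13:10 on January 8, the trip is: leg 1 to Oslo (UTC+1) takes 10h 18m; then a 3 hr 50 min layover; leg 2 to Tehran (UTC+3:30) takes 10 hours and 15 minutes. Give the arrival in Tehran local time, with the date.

11:33 on January 9

Convert departure to UTC: 13:10 − 5:30 = 07:40 UTC on Jan 8.
Add 10 hours 18 minutes leg 1 → 17:58 UTC.
Add 3 hours 50 minutes layover in Oslo → 21:48 UTC.
Add 10 hours 15 minutes leg 2 → 08:03 UTC (Jan 9).
Tehran is UTC+3:30, so local arrival = 08:03 + 3:30 = 11:33 on Jan 9.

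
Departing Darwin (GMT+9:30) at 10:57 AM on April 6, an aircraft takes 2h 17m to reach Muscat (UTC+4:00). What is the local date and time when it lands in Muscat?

Convert departure to UTC: 10:57 AM − 9:30 = 1:27 AM UTC on Apr 6.
Add 2 hours 17 minutes travel time → 3:44 AM UTC.
Muscat is UTC+4:00, so local arrival = 3:44 AM + 4:00 = 7:44 AM on Apr 6.

7:44 AM on April 6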